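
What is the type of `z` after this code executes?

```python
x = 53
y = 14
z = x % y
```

int % int = int

int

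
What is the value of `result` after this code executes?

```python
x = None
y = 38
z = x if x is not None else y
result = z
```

x = None; y = 38; z = 38; result = 38

38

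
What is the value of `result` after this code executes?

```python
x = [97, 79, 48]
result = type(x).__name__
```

x is list; result = 'list'

'list'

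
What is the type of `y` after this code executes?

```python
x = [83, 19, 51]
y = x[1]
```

Indexing list[int] returns int

int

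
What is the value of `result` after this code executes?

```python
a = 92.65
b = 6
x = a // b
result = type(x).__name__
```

a is float; b is int; x is float; result = 'float'

'float'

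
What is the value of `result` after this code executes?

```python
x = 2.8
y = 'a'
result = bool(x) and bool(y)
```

x = 2.8; y = 'a'; result = True

True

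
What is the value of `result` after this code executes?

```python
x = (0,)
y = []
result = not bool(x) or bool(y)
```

x = (0,); y = []; result = False

False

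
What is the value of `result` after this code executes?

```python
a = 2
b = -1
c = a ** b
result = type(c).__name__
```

a is int; b is int; c is float; result = 'float'

'float'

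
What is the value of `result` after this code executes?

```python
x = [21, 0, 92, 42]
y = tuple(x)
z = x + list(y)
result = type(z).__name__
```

x is list; y is tuple; z is list; result = 'list'

'list'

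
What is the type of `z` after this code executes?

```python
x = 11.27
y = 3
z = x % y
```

float % int = float

float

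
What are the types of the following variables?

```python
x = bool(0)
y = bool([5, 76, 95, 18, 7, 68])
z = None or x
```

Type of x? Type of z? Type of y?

bool() returns bool; None or bool returns the bool; bool() returns bool

bool, bool, bool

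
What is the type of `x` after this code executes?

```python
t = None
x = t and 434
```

'and' returns first falsy value (None)

NoneType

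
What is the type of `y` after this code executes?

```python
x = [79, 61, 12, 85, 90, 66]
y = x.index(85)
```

list.index() returns int

int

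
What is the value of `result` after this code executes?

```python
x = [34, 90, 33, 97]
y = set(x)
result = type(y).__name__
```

x is list; y is set; result = 'set'

'set'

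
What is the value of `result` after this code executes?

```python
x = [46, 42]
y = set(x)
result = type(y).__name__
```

x is list; y is set; result = 'set'

'set'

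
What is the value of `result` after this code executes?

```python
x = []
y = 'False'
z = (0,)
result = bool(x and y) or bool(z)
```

x = []; y = 'False'; z = (0,); result = True

True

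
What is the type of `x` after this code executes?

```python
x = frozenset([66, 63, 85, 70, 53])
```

frozenset() returns frozenset

frozenset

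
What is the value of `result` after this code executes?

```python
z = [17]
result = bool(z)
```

z = [17]; result = True

True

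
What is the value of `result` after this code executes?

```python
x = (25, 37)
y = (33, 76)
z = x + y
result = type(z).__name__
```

x is tuple; y is tuple; z is tuple; result = 'tuple'

'tuple'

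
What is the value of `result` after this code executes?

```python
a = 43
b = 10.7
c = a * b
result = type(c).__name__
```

a is int; b is float; c is float; result = 'float'

'float'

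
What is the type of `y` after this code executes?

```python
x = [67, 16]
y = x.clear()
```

list.clear() returns None

NoneType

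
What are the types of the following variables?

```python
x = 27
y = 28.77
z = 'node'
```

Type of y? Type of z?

y is assigned a number with a decimal point, so it is a float; z is assigned a quoted string literal, so it is a str

float, str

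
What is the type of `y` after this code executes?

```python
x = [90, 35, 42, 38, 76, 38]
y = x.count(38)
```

list.count() returns int

int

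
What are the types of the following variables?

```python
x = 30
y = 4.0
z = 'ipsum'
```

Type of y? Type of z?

y is assigned a number with a decimal point, so it is a float; z is assigned a quoted string literal, so it is a str

float, str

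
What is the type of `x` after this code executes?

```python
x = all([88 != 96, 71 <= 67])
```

all() returns bool

bool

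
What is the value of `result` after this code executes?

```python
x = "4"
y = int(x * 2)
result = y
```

x = '4'; y = 44; result = 44

44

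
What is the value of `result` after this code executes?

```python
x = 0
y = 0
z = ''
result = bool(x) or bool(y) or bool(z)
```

x = 0; y = 0; z = ''; result = False

False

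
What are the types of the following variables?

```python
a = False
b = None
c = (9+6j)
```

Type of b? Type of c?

b is assigned None, whose type is NoneType; c is assigned (9+6j), an int plus an imaginary literal (j suffix), which evaluates to complex

NoneType, complex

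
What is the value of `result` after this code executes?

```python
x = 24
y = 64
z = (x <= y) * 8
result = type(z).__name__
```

x is int; y is int; z is int; result = 'int'

'int'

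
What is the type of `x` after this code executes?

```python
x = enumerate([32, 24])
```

enumerate() returns an enumerate object

enumerate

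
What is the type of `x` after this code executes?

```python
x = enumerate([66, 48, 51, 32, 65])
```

enumerate() returns an enumerate object

enumerate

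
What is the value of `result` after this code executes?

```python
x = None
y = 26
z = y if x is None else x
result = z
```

x = None; y = 26; z = 26; result = 26

26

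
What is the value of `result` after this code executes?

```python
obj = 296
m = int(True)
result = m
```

obj = 296; m = 1; result = 1

1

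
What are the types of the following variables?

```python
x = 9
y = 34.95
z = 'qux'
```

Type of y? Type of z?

y is assigned a number with a decimal point, so it is a float; z is assigned a quoted string literal, so it is a str

float, str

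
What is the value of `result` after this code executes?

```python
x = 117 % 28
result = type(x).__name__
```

x is int; result = 'int'

'int'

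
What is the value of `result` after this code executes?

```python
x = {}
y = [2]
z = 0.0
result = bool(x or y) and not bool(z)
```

x = {}; y = [2]; z = 0.0; result = True

True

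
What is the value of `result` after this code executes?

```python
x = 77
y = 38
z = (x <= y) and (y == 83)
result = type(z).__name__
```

x is int; y is int; z is bool; result = 'bool'

'bool'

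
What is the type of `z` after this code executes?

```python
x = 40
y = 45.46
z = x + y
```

int + float = float

float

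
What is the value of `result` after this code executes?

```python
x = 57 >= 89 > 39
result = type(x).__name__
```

x is bool; result = 'bool'

'bool'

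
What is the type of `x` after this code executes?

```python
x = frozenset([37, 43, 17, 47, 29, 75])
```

frozenset() returns frozenset

frozenset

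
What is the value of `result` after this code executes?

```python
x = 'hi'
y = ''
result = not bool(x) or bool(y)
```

x = 'hi'; y = ''; result = False

False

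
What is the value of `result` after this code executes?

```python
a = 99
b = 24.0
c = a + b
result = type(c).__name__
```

a is int; b is float; c is float; result = 'float'

'float'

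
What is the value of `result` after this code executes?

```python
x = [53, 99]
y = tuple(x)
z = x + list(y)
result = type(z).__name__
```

x is list; y is tuple; z is list; result = 'list'

'list'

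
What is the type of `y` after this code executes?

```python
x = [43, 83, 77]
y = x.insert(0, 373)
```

list.insert() returns None

NoneType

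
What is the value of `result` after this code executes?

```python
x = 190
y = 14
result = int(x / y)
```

x = 190; y = 14; result = 13

13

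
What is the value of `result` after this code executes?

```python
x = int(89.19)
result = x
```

x = 89; result = 89

89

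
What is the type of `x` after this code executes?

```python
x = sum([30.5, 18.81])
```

sum() of floats returns float

float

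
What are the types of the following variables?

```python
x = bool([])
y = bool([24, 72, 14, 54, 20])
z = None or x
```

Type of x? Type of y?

bool() returns bool; bool() returns bool

bool, bool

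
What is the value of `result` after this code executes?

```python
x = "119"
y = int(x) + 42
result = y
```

x = '119'; y = 161; result = 161

161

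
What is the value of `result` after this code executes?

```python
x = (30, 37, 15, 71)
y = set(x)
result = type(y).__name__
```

x is tuple; y is set; result = 'set'

'set'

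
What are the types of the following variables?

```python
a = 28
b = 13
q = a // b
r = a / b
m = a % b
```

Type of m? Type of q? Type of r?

% of ints returns int; // returns int; / returns float

int, int, float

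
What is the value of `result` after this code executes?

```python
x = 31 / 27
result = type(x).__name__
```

x is float; result = 'float'

'float'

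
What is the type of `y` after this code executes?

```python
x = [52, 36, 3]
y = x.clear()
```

list.clear() returns None

NoneType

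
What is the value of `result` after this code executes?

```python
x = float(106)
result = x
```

x = 106.0; result = 106.0

106.0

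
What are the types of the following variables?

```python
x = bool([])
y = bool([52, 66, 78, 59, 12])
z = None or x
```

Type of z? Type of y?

None or bool returns the bool; bool() returns bool

bool, bool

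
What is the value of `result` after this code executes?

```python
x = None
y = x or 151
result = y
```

x = None; y = 151; result = 151

151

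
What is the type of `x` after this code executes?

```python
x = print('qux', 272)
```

print() returns None

NoneType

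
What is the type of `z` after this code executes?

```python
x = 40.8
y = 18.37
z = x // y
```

float // float = float

float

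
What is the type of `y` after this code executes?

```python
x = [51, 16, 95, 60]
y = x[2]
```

Indexing list[int] returns int

int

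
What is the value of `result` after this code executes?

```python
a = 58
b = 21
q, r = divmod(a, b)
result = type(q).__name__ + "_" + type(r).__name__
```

a is int; b is int; q is int; r is int; result = 'int_int'

'int_int'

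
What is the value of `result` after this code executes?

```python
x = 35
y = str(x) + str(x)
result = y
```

x = 35; y = '3535'; result = '3535'

'3535'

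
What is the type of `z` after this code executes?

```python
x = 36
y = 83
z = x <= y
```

Comparison returns bool

bool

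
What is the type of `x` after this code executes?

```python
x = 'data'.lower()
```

str.lower() returns str

str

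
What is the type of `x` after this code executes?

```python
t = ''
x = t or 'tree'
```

'or' returns first truthy value (str)

str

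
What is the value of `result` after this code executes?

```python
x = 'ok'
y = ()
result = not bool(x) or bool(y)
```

x = 'ok'; y = (); result = False

False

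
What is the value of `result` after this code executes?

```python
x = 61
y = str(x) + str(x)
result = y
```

x = 61; y = '6161'; result = '6161'

'6161'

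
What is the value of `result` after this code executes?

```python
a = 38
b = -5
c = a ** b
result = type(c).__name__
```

a is int; b is int; c is float; result = 'float'

'float'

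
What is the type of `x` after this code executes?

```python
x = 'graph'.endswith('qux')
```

str.endswith() returns bool

bool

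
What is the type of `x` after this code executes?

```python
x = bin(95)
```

bin() returns str representation

str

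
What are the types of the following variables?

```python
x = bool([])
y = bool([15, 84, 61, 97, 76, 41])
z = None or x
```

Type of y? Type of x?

bool() returns bool; bool() returns bool

bool, bool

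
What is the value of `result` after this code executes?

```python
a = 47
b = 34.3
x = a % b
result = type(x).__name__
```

a is int; b is float; x is float; result = 'float'

'float'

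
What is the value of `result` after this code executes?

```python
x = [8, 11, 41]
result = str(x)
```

x = [8, 11, 41]; result = '[8, 11, 41]'

'[8, 11, 41]'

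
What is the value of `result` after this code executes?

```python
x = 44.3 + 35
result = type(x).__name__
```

x is float; result = 'float'

'float'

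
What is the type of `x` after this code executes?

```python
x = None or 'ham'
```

'or' with None returns the other truthy value (str)

str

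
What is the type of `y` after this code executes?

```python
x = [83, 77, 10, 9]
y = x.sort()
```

list.sort() returns None (mutates in place)

NoneType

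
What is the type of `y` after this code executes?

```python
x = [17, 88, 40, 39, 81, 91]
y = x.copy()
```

list.copy() returns list

list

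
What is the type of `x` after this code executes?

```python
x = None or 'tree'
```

'or' with None returns the other truthy value (str)

str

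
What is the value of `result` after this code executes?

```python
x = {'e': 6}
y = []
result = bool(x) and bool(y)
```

x = {'e': 6}; y = []; result = False

False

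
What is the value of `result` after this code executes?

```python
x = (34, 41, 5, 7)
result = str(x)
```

x = (34, 41, 5, 7); result = '(34, 41, 5, 7)'

'(34, 41, 5, 7)'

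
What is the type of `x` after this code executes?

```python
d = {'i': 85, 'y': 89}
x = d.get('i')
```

dict.get() returns value type when found

int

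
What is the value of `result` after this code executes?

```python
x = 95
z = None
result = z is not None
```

x = 95; z = None; result = False

False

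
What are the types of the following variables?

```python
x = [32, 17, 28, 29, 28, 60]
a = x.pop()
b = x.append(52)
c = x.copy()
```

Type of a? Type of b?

pop() returns element; append() returns None

int, NoneType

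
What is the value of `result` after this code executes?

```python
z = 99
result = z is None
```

z = 99; result = False

False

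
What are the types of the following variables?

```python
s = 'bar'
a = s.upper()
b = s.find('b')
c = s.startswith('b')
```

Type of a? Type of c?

upper() returns str; startswith() returns bool

str, bool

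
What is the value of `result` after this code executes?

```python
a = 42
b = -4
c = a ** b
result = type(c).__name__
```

a is int; b is int; c is float; result = 'float'

'float'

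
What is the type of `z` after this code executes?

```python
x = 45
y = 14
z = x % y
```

int % int = int

int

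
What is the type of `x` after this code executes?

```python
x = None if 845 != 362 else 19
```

845 != 362 is True, so the if branch is taken

NoneType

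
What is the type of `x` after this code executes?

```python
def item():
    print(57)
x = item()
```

Function without return returns None

NoneType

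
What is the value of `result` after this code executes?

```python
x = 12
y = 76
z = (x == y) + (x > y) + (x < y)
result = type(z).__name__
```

x is int; y is int; z is int; result = 'int'

'int'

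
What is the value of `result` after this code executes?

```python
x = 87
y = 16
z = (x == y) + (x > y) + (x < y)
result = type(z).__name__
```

x is int; y is int; z is int; result = 'int'

'int'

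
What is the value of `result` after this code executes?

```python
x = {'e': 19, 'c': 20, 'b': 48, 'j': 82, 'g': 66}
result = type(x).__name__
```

x is dict; result = 'dict'

'dict'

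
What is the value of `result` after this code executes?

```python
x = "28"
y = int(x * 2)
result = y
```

x = '28'; y = 2828; result = 2828

2828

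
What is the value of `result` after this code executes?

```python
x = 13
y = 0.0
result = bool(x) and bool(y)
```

x = 13; y = 0.0; result = False

False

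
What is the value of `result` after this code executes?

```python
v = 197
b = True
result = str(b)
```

v = 197; b = True; result = 'True'

'True'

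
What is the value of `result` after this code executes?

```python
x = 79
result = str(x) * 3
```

x = 79; result = '797979'

'797979'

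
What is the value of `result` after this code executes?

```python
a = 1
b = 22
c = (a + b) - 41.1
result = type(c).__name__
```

a is int; b is int; c is float; result = 'float'

'float'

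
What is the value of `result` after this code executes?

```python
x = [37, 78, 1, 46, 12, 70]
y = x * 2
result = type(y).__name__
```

x is list; y is list; result = 'list'

'list'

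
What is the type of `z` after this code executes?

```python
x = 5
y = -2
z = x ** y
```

int ** negative = float

float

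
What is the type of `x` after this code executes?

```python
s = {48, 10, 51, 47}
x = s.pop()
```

Popping from set[int] returns int

int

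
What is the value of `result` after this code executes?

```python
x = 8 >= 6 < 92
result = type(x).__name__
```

x is bool; result = 'bool'

'bool'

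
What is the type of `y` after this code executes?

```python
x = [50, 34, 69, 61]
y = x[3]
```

Indexing list[int] returns int

int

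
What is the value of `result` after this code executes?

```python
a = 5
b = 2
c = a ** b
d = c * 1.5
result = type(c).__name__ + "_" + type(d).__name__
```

a is int; b is int; c is int; d is float; result = 'int_float'

'int_float'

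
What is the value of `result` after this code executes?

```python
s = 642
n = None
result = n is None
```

s = 642; n = None; result = True

True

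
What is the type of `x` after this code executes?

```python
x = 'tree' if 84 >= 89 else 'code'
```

Both branches of conditional are str

str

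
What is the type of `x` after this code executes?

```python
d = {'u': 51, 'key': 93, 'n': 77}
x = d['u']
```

Accessing dict[str, int] with str key returns int

int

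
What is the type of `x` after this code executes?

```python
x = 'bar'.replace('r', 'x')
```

str.replace() returns str

str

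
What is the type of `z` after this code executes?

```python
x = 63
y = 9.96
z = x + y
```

int + float = float

float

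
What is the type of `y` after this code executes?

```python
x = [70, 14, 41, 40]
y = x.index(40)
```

list.index() returns int

int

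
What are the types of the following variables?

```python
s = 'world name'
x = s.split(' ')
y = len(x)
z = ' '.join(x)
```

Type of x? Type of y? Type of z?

str.split() returns list; len() returns int; str.join() returns str

list, int, str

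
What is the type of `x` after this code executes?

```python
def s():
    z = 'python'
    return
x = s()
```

Bare return returns None

NoneType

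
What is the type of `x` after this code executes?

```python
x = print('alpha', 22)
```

print() returns None

NoneType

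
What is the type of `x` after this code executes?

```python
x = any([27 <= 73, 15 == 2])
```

any() returns bool

bool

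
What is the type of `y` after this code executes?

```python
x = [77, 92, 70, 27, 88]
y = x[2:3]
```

Slicing a list returns a list

list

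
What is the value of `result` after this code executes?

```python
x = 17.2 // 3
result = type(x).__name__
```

x is float; result = 'float'

'float'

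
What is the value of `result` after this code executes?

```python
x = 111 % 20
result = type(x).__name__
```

x is int; result = 'int'

'int'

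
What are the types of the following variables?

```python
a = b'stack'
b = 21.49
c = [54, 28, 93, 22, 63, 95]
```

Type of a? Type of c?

a is assigned a bytes literal (b'...' prefix); c is assigned a list literal (square brackets)

bytes, list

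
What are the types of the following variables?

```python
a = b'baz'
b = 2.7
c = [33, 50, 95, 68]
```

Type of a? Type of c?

a is assigned a bytes literal (b'...' prefix); c is assigned a list literal (square brackets)

bytes, list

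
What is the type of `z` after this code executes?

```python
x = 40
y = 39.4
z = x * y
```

int * float = float

float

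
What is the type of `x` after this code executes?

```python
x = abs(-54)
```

abs() of int returns int

int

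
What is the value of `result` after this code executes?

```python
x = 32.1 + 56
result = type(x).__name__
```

x is float; result = 'float'

'float'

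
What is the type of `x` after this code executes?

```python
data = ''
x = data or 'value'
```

'or' returns first truthy value (str)

str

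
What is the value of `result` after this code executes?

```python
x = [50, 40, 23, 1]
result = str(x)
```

x = [50, 40, 23, 1]; result = '[50, 40, 23, 1]'

'[50, 40, 23, 1]'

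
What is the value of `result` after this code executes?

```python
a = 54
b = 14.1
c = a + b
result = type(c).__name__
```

a is int; b is float; c is float; result = 'float'

'float'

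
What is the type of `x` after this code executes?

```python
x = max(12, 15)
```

max() of ints returns int

int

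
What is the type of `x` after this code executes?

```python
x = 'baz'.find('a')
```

str.find() returns int index

int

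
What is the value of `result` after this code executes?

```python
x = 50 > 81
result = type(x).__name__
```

x is bool; result = 'bool'

'bool'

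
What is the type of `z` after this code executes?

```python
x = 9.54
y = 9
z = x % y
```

float % int = float

float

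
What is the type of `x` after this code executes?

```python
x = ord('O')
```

ord() returns int (code point)

int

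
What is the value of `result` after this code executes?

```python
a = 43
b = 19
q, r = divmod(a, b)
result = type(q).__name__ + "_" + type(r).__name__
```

a is int; b is int; q is int; r is int; result = 'int_int'

'int_int'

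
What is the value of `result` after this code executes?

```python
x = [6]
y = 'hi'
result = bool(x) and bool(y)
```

x = [6]; y = 'hi'; result = True

True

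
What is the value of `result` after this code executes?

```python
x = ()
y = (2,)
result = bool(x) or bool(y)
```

x = (); y = (2,); result = True

True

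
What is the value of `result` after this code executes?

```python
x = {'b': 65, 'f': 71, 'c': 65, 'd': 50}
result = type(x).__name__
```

x is dict; result = 'dict'

'dict'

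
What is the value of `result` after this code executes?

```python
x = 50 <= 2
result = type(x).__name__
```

x is bool; result = 'bool'

'bool'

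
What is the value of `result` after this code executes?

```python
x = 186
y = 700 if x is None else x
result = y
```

x = 186; y = 186; result = 186

186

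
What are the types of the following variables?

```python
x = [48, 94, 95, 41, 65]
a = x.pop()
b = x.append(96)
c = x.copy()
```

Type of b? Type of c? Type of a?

append() returns None; copy() returns list; pop() returns element

NoneType, list, int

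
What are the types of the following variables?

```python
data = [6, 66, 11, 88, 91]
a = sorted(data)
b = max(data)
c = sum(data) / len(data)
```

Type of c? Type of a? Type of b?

int / int = float; sorted() returns list; max of ints returns int

float, list, int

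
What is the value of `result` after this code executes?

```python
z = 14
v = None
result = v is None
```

z = 14; v = None; result = True

True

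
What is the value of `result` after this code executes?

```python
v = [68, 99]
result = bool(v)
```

v = [68, 99]; result = True

True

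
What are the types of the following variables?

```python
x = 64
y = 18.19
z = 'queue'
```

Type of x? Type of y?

x is assigned a bare integer (no decimal point), so it is an int; y is assigned a number with a decimal point, so it is a float

int, float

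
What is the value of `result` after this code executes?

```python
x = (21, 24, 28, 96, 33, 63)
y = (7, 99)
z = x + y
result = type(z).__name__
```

x is tuple; y is tuple; z is tuple; result = 'tuple'

'tuple'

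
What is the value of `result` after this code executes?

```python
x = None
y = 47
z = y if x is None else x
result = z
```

x = None; y = 47; z = 47; result = 47

47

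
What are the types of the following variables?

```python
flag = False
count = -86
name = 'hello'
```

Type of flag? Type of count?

flag is assigned the constant False, which has type bool; count is assigned a bare integer (no decimal point), so it is an int

bool, int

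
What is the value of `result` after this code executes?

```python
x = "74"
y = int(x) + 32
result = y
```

x = '74'; y = 106; result = 106

106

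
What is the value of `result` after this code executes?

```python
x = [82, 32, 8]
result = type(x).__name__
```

x is list; result = 'list'

'list'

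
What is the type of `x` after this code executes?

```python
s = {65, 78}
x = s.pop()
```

Popping from set[int] returns int

int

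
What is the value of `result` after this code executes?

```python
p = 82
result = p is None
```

p = 82; result = False

False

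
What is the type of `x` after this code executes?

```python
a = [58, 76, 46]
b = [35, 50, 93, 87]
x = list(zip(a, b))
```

list(zip()) returns a list of tuples

list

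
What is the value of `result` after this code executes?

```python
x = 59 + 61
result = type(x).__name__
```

x is int; result = 'int'

'int'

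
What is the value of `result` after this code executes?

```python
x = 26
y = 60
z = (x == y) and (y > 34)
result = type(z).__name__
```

x is int; y is int; z is bool; result = 'bool'

'bool'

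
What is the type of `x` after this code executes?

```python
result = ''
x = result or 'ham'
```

'or' returns first truthy value (str)

str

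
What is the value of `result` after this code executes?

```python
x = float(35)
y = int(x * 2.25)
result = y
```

x = 35.0; y = 78; result = 78

78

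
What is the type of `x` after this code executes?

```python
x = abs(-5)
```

abs() of int returns int

int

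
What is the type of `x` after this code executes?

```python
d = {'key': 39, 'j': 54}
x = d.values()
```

.values() returns dict_values view

dict_values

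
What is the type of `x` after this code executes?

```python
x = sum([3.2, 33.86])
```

sum() of floats returns float

float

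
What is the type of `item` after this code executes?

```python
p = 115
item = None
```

None has type NoneType

NoneType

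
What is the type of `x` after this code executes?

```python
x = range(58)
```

range() returns a range object

range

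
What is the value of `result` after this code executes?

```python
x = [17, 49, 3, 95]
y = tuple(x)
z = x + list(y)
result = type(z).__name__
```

x is list; y is tuple; z is list; result = 'list'

'list'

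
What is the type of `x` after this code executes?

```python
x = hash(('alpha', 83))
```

hash() returns int

int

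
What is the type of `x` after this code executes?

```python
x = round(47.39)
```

round() with no decimal places returns int

int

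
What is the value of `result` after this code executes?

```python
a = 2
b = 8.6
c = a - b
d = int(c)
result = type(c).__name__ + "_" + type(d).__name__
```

a is int; b is float; c is float; d is int; result = 'float_int'

'float_int'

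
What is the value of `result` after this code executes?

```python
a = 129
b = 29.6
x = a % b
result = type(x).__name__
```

a is int; b is float; x is float; result = 'float'

'float'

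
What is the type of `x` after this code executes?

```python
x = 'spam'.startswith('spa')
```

str.startswith() returns bool

bool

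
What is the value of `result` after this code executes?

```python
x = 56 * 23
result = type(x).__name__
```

x is int; result = 'int'

'int'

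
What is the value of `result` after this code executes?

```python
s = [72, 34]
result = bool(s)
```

s = [72, 34]; result = True

True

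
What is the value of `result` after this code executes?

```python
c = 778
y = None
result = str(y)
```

c = 778; y = None; result = 'None'

'None'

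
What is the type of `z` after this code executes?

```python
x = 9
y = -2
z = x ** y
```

int ** negative = float

float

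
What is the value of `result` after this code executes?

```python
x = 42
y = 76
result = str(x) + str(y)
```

x = 42; y = 76; result = '4276'

'4276'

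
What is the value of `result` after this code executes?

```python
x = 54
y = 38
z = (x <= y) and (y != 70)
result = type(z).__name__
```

x is int; y is int; z is bool; result = 'bool'

'bool'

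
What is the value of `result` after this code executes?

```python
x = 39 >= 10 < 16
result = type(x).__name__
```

x is bool; result = 'bool'

'bool'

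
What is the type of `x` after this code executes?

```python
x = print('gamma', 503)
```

print() returns None

NoneType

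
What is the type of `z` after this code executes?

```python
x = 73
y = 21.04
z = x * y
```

int * float = float

float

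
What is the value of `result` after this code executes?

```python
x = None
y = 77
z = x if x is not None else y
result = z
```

x = None; y = 77; z = 77; result = 77

77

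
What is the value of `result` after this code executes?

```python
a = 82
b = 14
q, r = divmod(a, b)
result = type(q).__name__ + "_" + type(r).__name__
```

a is int; b is int; q is int; r is int; result = 'int_int'

'int_int'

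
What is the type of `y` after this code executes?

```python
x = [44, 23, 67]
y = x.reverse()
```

list.reverse() returns None

NoneType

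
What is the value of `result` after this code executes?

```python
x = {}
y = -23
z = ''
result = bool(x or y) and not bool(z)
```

x = {}; y = -23; z = ''; result = True

True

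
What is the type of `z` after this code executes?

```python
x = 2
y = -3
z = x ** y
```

int ** negative = float

float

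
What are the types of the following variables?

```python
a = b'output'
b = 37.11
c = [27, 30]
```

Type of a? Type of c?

a is assigned a bytes literal (b'...' prefix); c is assigned a list literal (square brackets)

bytes, list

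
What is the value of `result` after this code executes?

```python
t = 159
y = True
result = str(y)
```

t = 159; y = True; result = 'True'

'True'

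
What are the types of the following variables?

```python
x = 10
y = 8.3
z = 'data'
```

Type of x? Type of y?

x is assigned a bare integer (no decimal point), so it is an int; y is assigned a number with a decimal point, so it is a float

int, float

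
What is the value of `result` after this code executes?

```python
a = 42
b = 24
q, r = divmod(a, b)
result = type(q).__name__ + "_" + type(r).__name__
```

a is int; b is int; q is int; r is int; result = 'int_int'

'int_int'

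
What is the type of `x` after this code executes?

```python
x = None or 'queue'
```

'or' with None returns the other truthy value (str)

str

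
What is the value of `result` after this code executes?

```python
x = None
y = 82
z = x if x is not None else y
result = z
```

x = None; y = 82; z = 82; result = 82

82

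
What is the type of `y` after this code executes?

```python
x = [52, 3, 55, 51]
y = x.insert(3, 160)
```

list.insert() returns None

NoneType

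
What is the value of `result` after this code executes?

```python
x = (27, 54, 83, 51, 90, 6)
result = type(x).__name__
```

x is tuple; result = 'tuple'

'tuple'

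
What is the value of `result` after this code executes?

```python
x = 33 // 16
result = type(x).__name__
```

x is int; result = 'int'

'int'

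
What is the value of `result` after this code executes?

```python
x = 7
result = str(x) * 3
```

x = 7; result = '777'

'777'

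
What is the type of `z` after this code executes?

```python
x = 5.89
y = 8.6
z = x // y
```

float // float = float

float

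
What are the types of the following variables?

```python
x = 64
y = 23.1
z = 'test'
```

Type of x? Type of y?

x is assigned a bare integer (no decimal point), so it is an int; y is assigned a number with a decimal point, so it is a float

int, float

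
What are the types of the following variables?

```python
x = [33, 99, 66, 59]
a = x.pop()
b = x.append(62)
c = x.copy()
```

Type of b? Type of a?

append() returns None; pop() returns element

NoneType, int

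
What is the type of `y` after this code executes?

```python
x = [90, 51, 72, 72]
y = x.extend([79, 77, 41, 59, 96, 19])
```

list.extend() returns None

NoneType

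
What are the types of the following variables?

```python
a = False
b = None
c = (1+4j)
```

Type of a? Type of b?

a is assigned the constant False, which has type bool; b is assigned None, whose type is NoneType

bool, NoneType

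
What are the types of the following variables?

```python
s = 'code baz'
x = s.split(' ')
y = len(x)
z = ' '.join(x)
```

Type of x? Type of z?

str.split() returns list; str.join() returns str

list, str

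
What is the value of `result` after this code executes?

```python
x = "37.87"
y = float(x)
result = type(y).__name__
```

x is str; y is float; result = 'float'

'float'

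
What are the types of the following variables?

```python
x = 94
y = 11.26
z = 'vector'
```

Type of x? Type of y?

x is assigned a bare integer (no decimal point), so it is an int; y is assigned a number with a decimal point, so it is a float

int, float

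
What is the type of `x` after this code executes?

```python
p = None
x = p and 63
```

'and' returns first falsy value (None)

NoneType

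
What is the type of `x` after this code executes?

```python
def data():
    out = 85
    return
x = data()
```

Bare return returns None

NoneType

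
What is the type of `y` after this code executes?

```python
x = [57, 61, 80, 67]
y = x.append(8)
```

list.append() returns None (mutates in place)

NoneType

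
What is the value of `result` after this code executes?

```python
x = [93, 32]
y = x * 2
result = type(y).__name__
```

x is list; y is list; result = 'list'

'list'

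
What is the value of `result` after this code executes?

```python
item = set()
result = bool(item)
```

item = set(); result = False

False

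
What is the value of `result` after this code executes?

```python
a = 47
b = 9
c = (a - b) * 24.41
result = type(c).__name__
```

a is int; b is int; c is float; result = 'float'

'float'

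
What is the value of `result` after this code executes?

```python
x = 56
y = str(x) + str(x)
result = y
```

x = 56; y = '5656'; result = '5656'

'5656'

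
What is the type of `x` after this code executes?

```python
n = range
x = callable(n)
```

callable() returns bool

bool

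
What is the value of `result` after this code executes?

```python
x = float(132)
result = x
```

x = 132.0; result = 132.0

132.0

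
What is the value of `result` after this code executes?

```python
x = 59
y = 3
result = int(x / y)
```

x = 59; y = 3; result = 19

19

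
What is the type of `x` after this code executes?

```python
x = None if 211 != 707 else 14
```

211 != 707 is True, so the if branch is taken

NoneType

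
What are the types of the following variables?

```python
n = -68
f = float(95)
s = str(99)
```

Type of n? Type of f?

n is assigned a bare integer (no decimal point), so it is an int; f is assigned the result of calling float(), which returns a float

int, float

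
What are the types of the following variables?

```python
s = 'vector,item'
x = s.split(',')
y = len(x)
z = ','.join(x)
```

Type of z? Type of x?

str.join() returns str; str.split() returns list

str, list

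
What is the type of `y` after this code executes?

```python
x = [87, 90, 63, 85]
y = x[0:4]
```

Slicing a list returns a list

list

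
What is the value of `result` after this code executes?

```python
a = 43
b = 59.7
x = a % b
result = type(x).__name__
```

a is int; b is float; x is float; result = 'float'

'float'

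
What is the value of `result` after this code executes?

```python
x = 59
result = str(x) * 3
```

x = 59; result = '595959'

'595959'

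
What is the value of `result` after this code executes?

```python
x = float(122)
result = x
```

x = 122.0; result = 122.0

122.0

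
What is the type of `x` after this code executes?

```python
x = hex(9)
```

hex() returns str representation

str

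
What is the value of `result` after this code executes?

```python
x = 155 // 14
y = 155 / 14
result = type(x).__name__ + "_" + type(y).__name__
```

x is int; y is float; result = 'int_float'

'int_float'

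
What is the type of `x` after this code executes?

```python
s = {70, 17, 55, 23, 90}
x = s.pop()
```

Popping from set[int] returns int

int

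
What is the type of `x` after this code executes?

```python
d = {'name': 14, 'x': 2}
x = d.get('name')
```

dict.get() returns value type when found

int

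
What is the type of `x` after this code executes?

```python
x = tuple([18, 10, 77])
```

tuple() constructor returns tuple

tuple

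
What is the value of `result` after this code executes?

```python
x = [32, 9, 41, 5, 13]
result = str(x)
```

x = [32, 9, 41, 5, 13]; result = '[32, 9, 41, 5, 13]'

'[32, 9, 41, 5, 13]'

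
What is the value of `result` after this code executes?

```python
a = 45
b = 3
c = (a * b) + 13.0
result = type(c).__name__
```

a is int; b is int; c is float; result = 'float'

'float'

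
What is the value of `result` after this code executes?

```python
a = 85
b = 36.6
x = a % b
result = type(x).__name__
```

a is int; b is float; x is float; result = 'float'

'float'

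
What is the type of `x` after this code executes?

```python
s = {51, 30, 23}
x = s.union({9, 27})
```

set.union() returns a new set

set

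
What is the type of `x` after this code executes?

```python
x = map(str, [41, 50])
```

map() returns a map object

map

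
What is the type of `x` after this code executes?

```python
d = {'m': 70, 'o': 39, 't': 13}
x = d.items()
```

dict.items() returns dict_items view

dict_items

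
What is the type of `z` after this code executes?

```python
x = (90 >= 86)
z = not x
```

'not' returns bool

bool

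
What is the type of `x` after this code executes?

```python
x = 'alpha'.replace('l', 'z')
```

str.replace() returns str

str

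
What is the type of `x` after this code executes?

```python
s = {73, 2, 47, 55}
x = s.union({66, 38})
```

set.union() returns a new set

set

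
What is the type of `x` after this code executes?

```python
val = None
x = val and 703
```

'and' returns first falsy value (None)

NoneType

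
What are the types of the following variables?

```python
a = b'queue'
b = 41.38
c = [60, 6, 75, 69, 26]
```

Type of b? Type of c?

b is assigned a number with a decimal point, so it is a float; c is assigned a list literal (square brackets)

float, list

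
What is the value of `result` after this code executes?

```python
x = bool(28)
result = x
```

x = True; result = True

True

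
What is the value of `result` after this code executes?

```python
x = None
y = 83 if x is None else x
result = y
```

x = None; y = 83; result = 83

83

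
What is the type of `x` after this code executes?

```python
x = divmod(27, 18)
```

divmod() returns tuple of (quotient, remainder)

tuple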